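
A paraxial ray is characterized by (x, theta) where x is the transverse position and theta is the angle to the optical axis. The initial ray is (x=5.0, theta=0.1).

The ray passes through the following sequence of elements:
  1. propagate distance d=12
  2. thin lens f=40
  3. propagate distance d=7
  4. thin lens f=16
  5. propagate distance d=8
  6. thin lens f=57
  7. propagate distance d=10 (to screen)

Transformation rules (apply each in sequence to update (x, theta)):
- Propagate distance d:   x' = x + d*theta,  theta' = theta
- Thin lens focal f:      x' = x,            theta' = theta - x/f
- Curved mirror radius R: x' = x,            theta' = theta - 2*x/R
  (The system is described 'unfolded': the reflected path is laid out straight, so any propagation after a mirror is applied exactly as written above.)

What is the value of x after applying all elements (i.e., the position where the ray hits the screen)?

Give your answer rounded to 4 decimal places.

Answer: -2.1498

Derivation:
Initial: x=5.0000 theta=0.1000
After 1 (propagate distance d=12): x=6.2000 theta=0.1000
After 2 (thin lens f=40): x=6.2000 theta=-0.0550
After 3 (propagate distance d=7): x=5.8150 theta=-0.0550
After 4 (thin lens f=16): x=5.8150 theta=-1339/3200 (≈-0.4184)
After 5 (propagate distance d=8): x=2.4675 theta=-1339/3200 (≈-0.4184)
After 6 (thin lens f=57): x=2.4675 theta=-28073/60800 (≈-0.4617)
After 7 (propagate distance d=10 (to screen)): x=-65353/30400 (≈-2.1498) theta=-28073/60800 (≈-0.4617)
Rounded to 4 decimal places: x = -2.1498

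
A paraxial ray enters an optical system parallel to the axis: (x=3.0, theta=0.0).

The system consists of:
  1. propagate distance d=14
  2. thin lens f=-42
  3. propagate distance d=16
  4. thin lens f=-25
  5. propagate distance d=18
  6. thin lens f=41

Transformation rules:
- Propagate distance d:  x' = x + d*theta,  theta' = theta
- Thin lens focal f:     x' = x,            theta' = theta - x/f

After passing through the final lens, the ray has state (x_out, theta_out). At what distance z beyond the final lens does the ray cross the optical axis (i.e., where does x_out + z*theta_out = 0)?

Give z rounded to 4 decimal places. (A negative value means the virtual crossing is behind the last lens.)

Initial: x=3.0000 theta=0.0000
After 1 (propagate distance d=14): x=3.0000 theta=0.0000
After 2 (thin lens f=-42): x=3.0000 theta=1/14 (≈0.0714)
After 3 (propagate distance d=16): x=29/7 (≈4.1429) theta=1/14 (≈0.0714)
After 4 (thin lens f=-25): x=29/7 (≈4.1429) theta=83/350 (≈0.2371)
After 5 (propagate distance d=18): x=1472/175 (≈8.4114) theta=83/350 (≈0.2371)
After 6 (thin lens f=41): x=1472/175 (≈8.4114) theta=459/14350 (≈0.0320)
z_focus = -x_out/theta_out = -(1472/175)/(459/14350) = -120704/459 ≈ -262.9717
Rounded to 4 decimal places: z = -262.9717

Answer: -262.9717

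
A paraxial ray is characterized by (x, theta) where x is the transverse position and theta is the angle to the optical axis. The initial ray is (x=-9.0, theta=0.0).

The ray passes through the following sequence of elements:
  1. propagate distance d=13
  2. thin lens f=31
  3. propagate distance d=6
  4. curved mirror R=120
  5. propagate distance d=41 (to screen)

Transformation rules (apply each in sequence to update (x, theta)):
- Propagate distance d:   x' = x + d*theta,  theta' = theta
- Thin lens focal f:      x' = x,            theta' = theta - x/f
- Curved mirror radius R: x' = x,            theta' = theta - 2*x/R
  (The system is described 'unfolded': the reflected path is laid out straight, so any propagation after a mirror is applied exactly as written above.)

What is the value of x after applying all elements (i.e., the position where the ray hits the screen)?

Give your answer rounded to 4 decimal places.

Initial: x=-9.0000 theta=0.0000
After 1 (propagate distance d=13): x=-9.0000 theta=0.0000
After 2 (thin lens f=31): x=-9.0000 theta=9/31 (≈0.2903)
After 3 (propagate distance d=6): x=-225/31 (≈-7.2581) theta=9/31 (≈0.2903)
After 4 (curved mirror R=120): x=-225/31 (≈-7.2581) theta=51/124 (≈0.4113)
After 5 (propagate distance d=41 (to screen)): x=1191/124 (≈9.6048) theta=51/124 (≈0.4113)
Rounded to 4 decimal places: x = 9.6048

Answer: 9.6048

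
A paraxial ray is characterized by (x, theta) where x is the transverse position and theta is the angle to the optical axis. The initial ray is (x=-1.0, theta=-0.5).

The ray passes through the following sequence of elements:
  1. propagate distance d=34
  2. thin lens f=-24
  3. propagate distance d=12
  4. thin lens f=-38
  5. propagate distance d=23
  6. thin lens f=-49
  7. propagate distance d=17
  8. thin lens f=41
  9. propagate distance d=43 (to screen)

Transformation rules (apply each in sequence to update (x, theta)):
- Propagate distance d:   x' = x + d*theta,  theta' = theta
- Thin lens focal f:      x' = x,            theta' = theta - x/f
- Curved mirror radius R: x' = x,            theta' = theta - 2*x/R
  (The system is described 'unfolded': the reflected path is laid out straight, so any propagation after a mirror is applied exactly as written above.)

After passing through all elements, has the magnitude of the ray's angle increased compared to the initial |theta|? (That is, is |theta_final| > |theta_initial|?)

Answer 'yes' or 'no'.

Answer: no

Derivation:
Initial: x=-1.0000 theta=-0.5000
After 1 (propagate distance d=34): x=-18.0000 theta=-0.5000
After 2 (thin lens f=-24): x=-18.0000 theta=-1.2500
After 3 (propagate distance d=12): x=-33.0000 theta=-1.2500
After 4 (thin lens f=-38): x=-33.0000 theta=-161/76 (≈-2.1184)
After 5 (propagate distance d=23): x=-6211/76 (≈-81.7237) theta=-161/76 (≈-2.1184)
After 6 (thin lens f=-49): x=-6211/76 (≈-81.7237) theta=-3525/931 (≈-3.7863)
After 7 (propagate distance d=17): x=-544039/3724 (≈-146.0900) theta=-3525/931 (≈-3.7863)
After 8 (thin lens f=41): x=-544039/3724 (≈-146.0900) theta=-34061/152684 (≈-0.2231)
After 9 (propagate distance d=43 (to screen)): x=-1697873/10906 (≈-155.6825) theta=-34061/152684 (≈-0.2231)
|theta_initial|=0.5000 |theta_final|=34061/152684 (≈0.2231) -> not increased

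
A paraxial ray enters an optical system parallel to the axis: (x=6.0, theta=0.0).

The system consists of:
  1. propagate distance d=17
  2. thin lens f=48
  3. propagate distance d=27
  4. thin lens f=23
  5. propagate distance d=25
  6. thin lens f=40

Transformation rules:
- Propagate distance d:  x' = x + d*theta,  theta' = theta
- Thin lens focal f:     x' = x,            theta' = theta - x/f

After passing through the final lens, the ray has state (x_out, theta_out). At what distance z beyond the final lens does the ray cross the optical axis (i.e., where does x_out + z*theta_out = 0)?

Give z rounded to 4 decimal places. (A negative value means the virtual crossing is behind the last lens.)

Initial: x=6.0000 theta=0.0000
After 1 (propagate distance d=17): x=6.0000 theta=0.0000
After 2 (thin lens f=48): x=6.0000 theta=-0.1250
After 3 (propagate distance d=27): x=2.6250 theta=-0.1250
After 4 (thin lens f=23): x=2.6250 theta=-11/46 (≈-0.2391)
After 5 (propagate distance d=25): x=-617/184 (≈-3.3533) theta=-11/46 (≈-0.2391)
After 6 (thin lens f=40): x=-617/184 (≈-3.3533) theta=-1143/7360 (≈-0.1553)
z_focus = -x_out/theta_out = -(-617/184)/(-1143/7360) = -24680/1143 ≈ -21.5923
Rounded to 4 decimal places: z = -21.5923

Answer: -21.5923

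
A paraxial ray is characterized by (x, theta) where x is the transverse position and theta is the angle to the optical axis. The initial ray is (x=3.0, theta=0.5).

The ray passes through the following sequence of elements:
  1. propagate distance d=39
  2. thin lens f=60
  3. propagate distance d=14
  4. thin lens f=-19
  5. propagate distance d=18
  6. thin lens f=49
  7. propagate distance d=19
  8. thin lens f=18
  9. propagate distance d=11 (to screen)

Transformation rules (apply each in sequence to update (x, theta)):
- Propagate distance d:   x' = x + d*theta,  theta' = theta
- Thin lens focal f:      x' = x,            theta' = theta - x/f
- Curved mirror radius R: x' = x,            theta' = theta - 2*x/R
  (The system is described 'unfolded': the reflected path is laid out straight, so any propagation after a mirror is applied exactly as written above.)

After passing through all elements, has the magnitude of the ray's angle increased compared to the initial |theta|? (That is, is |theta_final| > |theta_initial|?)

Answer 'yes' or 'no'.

Initial: x=3.0000 theta=0.5000
After 1 (propagate distance d=39): x=22.5000 theta=0.5000
After 2 (thin lens f=60): x=22.5000 theta=0.1250
After 3 (propagate distance d=14): x=24.2500 theta=0.1250
After 4 (thin lens f=-19): x=24.2500 theta=213/152 (≈1.4013)
After 5 (propagate distance d=18): x=940/19 (≈49.4737) theta=213/152 (≈1.4013)
After 6 (thin lens f=49): x=940/19 (≈49.4737) theta=2917/7448 (≈0.3916)
After 7 (propagate distance d=19): x=423903/7448 (≈56.9150) theta=2917/7448 (≈0.3916)
After 8 (thin lens f=18): x=423903/7448 (≈56.9150) theta=-123799/44688 (≈-2.7703)
After 9 (propagate distance d=11 (to screen)): x=62191/2352 (≈26.4418) theta=-123799/44688 (≈-2.7703)
|theta_initial|=0.5000 |theta_final|=123799/44688 (≈2.7703) -> increased

Answer: yes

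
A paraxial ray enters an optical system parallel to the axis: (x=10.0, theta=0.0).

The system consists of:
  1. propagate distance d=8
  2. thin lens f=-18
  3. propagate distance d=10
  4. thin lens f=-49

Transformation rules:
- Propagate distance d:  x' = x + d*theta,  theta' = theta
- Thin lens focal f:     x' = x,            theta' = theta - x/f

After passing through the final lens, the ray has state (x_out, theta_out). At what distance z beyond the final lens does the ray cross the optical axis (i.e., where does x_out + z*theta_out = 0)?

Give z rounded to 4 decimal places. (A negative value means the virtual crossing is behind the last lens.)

Initial: x=10.0000 theta=0.0000
After 1 (propagate distance d=8): x=10.0000 theta=0.0000
After 2 (thin lens f=-18): x=10.0000 theta=5/9 (≈0.5556)
After 3 (propagate distance d=10): x=140/9 (≈15.5556) theta=5/9 (≈0.5556)
After 4 (thin lens f=-49): x=140/9 (≈15.5556) theta=55/63 (≈0.8730)
z_focus = -x_out/theta_out = -(140/9)/(55/63) = -196/11 ≈ -17.8182
Rounded to 4 decimal places: z = -17.8182

Answer: -17.8182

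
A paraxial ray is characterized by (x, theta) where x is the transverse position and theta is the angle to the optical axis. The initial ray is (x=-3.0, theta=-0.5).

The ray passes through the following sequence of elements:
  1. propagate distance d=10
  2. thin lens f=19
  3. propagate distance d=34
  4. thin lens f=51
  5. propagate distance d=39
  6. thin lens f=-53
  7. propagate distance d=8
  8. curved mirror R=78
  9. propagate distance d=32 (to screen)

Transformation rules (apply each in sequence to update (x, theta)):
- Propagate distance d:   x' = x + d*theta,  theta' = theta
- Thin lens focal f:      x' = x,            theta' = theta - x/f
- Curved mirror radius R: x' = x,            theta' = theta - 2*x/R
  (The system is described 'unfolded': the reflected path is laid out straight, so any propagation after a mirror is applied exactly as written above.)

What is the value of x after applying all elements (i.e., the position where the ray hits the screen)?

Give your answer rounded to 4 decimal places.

Answer: -0.1673

Derivation:
Initial: x=-3.0000 theta=-0.5000
After 1 (propagate distance d=10): x=-8.0000 theta=-0.5000
After 2 (thin lens f=19): x=-8.0000 theta=-3/38 (≈-0.0789)
After 3 (propagate distance d=34): x=-203/19 (≈-10.6842) theta=-3/38 (≈-0.0789)
After 4 (thin lens f=51): x=-203/19 (≈-10.6842) theta=253/1938 (≈0.1305)
After 5 (propagate distance d=39): x=-3613/646 (≈-5.5929) theta=253/1938 (≈0.1305)
After 6 (thin lens f=-53): x=-3613/646 (≈-5.5929) theta=1285/51357 (≈0.0250)
After 7 (propagate distance d=8): x=-29153/5406 (≈-5.3927) theta=1285/51357 (≈0.0250)
After 8 (curved mirror R=78): x=-29153/5406 (≈-5.3927) theta=654137/4005846 (≈0.1633)
After 9 (propagate distance d=32 (to screen)): x=-669989/4005846 (≈-0.1673) theta=654137/4005846 (≈0.1633)
Rounded to 4 decimal places: x = -0.1673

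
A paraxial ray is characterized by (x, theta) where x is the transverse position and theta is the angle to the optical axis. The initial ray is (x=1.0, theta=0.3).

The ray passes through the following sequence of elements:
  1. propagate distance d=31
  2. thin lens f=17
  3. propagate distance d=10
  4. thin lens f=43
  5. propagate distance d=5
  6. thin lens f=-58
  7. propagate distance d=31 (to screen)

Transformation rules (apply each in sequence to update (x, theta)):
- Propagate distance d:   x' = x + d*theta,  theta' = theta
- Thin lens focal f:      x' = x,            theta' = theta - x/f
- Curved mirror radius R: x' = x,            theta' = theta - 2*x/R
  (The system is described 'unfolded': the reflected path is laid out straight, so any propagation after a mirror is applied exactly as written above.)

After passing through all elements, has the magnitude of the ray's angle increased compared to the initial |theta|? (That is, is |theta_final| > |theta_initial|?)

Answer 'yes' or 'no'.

Initial: x=1.0000 theta=0.3000
After 1 (propagate distance d=31): x=10.3000 theta=0.3000
After 2 (thin lens f=17): x=10.3000 theta=-26/85 (≈-0.3059)
After 3 (propagate distance d=10): x=1231/170 (≈7.2412) theta=-26/85 (≈-0.3059)
After 4 (thin lens f=43): x=1231/170 (≈7.2412) theta=-3467/7310 (≈-0.4743)
After 5 (propagate distance d=5): x=1047/215 (≈4.8698) theta=-3467/7310 (≈-0.4743)
After 6 (thin lens f=-58): x=1047/215 (≈4.8698) theta=-41372/105995 (≈-0.3903)
After 7 (propagate distance d=31 (to screen)): x=-766361/105995 (≈-7.2302) theta=-41372/105995 (≈-0.3903)
|theta_initial|=0.3000 |theta_final|=41372/105995 (≈0.3903) -> increased

Answer: yes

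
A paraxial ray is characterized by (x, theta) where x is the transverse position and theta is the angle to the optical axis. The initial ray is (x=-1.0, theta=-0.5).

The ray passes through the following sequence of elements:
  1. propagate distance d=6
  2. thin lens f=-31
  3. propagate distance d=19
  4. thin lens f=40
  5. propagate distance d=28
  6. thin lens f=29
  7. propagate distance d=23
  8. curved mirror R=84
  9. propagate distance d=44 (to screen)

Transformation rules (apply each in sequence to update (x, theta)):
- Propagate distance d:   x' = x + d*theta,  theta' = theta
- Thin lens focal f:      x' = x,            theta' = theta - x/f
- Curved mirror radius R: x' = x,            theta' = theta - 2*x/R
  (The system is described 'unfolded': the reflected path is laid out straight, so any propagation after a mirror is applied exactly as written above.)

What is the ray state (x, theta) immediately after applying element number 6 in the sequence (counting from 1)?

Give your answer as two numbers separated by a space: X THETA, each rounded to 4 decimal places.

Initial: x=-1.0000 theta=-0.5000
After 1 (propagate distance d=6): x=-4.0000 theta=-0.5000
After 2 (thin lens f=-31): x=-4.0000 theta=-39/62 (≈-0.6290)
After 3 (propagate distance d=19): x=-989/62 (≈-15.9516) theta=-39/62 (≈-0.6290)
After 4 (thin lens f=40): x=-989/62 (≈-15.9516) theta=-571/2480 (≈-0.2302)
After 5 (propagate distance d=28): x=-13887/620 (≈-22.3984) theta=-571/2480 (≈-0.2302)
After 6 (thin lens f=29): x=-13887/620 (≈-22.3984) theta=38989/71920 (≈0.5421)
Rounded to 4 decimal places: x = -22.3984, theta = 0.5421

Answer: -22.3984 0.5421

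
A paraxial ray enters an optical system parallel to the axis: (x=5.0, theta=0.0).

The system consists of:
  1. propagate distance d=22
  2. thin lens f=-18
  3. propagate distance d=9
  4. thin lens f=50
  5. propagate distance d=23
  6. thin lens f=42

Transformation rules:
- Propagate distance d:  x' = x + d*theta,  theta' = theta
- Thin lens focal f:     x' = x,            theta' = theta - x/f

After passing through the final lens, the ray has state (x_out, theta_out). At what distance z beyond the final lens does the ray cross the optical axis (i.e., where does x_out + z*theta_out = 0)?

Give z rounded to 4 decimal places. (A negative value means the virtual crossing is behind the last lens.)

Initial: x=5.0000 theta=0.0000
After 1 (propagate distance d=22): x=5.0000 theta=0.0000
After 2 (thin lens f=-18): x=5.0000 theta=5/18 (≈0.2778)
After 3 (propagate distance d=9): x=7.5000 theta=5/18 (≈0.2778)
After 4 (thin lens f=50): x=7.5000 theta=23/180 (≈0.1278)
After 5 (propagate distance d=23): x=1879/180 (≈10.4389) theta=23/180 (≈0.1278)
After 6 (thin lens f=42): x=1879/180 (≈10.4389) theta=-913/7560 (≈-0.1208)
z_focus = -x_out/theta_out = -(1879/180)/(-913/7560) = 78918/913 ≈ 86.4381
Rounded to 4 decimal places: z = 86.4381

Answer: 86.4381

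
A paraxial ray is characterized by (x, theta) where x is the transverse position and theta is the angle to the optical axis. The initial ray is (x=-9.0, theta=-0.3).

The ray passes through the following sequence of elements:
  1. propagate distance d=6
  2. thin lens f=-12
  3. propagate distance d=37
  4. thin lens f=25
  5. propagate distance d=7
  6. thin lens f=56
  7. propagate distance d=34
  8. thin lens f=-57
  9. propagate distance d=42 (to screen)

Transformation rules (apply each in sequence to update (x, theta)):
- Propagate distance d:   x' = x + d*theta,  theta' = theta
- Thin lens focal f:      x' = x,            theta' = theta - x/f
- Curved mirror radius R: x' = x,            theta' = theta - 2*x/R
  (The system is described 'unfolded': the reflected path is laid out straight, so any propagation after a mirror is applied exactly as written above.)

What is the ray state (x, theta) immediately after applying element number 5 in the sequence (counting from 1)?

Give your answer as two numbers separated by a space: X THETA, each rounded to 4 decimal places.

Answer: -48.1440 1.0080

Derivation:
Initial: x=-9.0000 theta=-0.3000
After 1 (propagate distance d=6): x=-10.8000 theta=-0.3000
After 2 (thin lens f=-12): x=-10.8000 theta=-1.2000
After 3 (propagate distance d=37): x=-55.2000 theta=-1.2000
After 4 (thin lens f=25): x=-55.2000 theta=1.0080
After 5 (propagate distance d=7): x=-48.1440 theta=1.0080
Rounded to 4 decimal places: x = -48.1440, theta = 1.0080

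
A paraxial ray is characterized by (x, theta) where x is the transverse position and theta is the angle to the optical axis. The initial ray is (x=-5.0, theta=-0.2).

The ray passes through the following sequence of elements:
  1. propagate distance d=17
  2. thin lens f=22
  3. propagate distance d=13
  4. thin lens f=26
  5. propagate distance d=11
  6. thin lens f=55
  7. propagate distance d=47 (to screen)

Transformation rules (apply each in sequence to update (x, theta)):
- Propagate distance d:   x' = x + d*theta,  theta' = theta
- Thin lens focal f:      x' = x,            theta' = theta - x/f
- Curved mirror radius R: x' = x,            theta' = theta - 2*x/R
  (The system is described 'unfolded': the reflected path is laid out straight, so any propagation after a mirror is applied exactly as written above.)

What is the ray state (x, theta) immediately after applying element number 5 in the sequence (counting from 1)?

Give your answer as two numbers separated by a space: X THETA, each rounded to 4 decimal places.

Answer: -1.4825 0.4140

Derivation:
Initial: x=-5.0000 theta=-0.2000
After 1 (propagate distance d=17): x=-8.4000 theta=-0.2000
After 2 (thin lens f=22): x=-8.4000 theta=2/11 (≈0.1818)
After 3 (propagate distance d=13): x=-332/55 (≈-6.0364) theta=2/11 (≈0.1818)
After 4 (thin lens f=26): x=-332/55 (≈-6.0364) theta=296/715 (≈0.4140)
After 5 (propagate distance d=11): x=-212/143 (≈-1.4825) theta=296/715 (≈0.4140)
Rounded to 4 decimal places: x = -1.4825, theta = 0.4140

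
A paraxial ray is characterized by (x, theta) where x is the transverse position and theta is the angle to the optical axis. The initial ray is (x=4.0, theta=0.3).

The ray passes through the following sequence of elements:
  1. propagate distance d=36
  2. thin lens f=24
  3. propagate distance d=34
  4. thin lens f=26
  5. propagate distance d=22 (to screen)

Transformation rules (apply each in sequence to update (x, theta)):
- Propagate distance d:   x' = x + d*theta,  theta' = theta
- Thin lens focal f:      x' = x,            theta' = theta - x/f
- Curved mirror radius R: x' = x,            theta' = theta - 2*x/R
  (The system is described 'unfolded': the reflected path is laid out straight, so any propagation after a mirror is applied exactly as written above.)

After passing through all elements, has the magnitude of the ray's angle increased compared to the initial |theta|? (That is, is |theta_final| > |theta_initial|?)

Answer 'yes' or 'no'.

Initial: x=4.0000 theta=0.3000
After 1 (propagate distance d=36): x=14.8000 theta=0.3000
After 2 (thin lens f=24): x=14.8000 theta=-19/60 (≈-0.3167)
After 3 (propagate distance d=34): x=121/30 (≈4.0333) theta=-19/60 (≈-0.3167)
After 4 (thin lens f=26): x=121/30 (≈4.0333) theta=-92/195 (≈-0.4718)
After 5 (propagate distance d=22 (to screen)): x=-165/26 (≈-6.3462) theta=-92/195 (≈-0.4718)
|theta_initial|=0.3000 |theta_final|=92/195 (≈0.4718) -> increased

Answer: yes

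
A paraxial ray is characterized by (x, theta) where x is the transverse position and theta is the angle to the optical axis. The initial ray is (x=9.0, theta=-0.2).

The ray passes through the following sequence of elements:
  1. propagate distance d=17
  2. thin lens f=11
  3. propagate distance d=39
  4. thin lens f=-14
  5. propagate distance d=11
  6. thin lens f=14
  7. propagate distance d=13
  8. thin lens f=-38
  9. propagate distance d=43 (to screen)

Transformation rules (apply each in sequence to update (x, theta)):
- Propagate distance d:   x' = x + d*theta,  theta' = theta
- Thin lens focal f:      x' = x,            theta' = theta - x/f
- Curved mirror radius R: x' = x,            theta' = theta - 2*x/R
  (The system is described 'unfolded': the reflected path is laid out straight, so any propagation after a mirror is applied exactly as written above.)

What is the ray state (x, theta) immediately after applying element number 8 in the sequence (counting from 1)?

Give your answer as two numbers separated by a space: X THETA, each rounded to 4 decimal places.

Initial: x=9.0000 theta=-0.2000
After 1 (propagate distance d=17): x=5.6000 theta=-0.2000
After 2 (thin lens f=11): x=5.6000 theta=-39/55 (≈-0.7091)
After 3 (propagate distance d=39): x=-1213/55 (≈-22.0545) theta=-39/55 (≈-0.7091)
After 4 (thin lens f=-14): x=-1213/55 (≈-22.0545) theta=-1759/770 (≈-2.2844)
After 5 (propagate distance d=11): x=-36331/770 (≈-47.1831) theta=-1759/770 (≈-2.2844)
After 6 (thin lens f=14): x=-36331/770 (≈-47.1831) theta=2341/2156 (≈1.0858)
After 7 (propagate distance d=13): x=-356469/10780 (≈-33.0676) theta=2341/2156 (≈1.0858)
After 8 (thin lens f=-38): x=-356469/10780 (≈-33.0676) theta=88321/409640 (≈0.2156)
Rounded to 4 decimal places: x = -33.0676, theta = 0.2156

Answer: -33.0676 0.2156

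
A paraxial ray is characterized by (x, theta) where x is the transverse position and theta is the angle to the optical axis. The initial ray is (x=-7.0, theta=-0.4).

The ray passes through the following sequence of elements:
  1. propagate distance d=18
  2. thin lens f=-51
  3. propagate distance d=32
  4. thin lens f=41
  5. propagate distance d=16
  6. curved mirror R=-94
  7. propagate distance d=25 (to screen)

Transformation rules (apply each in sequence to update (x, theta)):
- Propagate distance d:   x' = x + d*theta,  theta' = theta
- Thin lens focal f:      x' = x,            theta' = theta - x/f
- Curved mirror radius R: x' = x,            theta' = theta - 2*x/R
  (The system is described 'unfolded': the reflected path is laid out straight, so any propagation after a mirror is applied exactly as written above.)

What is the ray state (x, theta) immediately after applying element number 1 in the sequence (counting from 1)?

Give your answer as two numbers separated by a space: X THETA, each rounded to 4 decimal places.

Initial: x=-7.0000 theta=-0.4000
After 1 (propagate distance d=18): x=-14.2000 theta=-0.4000
Rounded to 4 decimal places: x = -14.2000, theta = -0.4000

Answer: -14.2000 -0.4000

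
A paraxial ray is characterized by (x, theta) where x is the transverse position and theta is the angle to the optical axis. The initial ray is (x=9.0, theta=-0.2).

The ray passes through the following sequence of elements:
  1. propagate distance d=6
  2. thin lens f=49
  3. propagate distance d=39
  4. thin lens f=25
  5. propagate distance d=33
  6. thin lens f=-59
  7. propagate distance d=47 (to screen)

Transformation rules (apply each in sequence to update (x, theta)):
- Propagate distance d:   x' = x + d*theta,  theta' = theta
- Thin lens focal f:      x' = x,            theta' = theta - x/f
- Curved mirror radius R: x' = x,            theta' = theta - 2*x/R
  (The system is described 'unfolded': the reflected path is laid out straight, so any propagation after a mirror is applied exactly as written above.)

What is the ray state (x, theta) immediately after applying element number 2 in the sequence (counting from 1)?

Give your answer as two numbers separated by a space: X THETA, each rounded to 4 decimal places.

Initial: x=9.0000 theta=-0.2000
After 1 (propagate distance d=6): x=7.8000 theta=-0.2000
After 2 (thin lens f=49): x=7.8000 theta=-88/245 (≈-0.3592)
Rounded to 4 decimal places: x = 7.8000, theta = -0.3592

Answer: 7.8000 -0.3592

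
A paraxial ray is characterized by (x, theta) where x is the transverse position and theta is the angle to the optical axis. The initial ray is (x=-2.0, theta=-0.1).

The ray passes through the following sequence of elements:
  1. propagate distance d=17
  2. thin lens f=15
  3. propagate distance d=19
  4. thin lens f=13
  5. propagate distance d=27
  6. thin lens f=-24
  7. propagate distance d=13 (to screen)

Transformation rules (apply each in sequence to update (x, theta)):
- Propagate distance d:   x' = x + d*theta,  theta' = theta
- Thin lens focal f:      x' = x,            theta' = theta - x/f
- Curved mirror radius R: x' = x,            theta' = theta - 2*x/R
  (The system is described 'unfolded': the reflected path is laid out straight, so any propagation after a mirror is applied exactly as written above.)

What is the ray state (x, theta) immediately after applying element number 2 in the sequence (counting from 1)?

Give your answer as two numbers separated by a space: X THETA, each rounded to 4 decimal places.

Initial: x=-2.0000 theta=-0.1000
After 1 (propagate distance d=17): x=-3.7000 theta=-0.1000
After 2 (thin lens f=15): x=-3.7000 theta=11/75 (≈0.1467)
Rounded to 4 decimal places: x = -3.7000, theta = 0.1467

Answer: -3.7000 0.1467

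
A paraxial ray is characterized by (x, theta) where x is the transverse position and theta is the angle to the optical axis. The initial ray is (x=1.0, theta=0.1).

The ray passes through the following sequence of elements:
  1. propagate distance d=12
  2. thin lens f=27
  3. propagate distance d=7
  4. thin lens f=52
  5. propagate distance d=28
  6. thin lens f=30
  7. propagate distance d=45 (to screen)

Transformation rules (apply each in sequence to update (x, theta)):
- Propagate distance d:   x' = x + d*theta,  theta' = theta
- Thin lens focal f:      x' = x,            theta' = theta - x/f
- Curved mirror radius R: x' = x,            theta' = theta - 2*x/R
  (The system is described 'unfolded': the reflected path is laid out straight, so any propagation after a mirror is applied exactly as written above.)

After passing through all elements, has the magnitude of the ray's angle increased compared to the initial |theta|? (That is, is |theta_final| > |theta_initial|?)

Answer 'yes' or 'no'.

Answer: no

Derivation:
Initial: x=1.0000 theta=0.1000
After 1 (propagate distance d=12): x=2.2000 theta=0.1000
After 2 (thin lens f=27): x=2.2000 theta=1/54 (≈0.0185)
After 3 (propagate distance d=7): x=629/270 (≈2.3296) theta=1/54 (≈0.0185)
After 4 (thin lens f=52): x=629/270 (≈2.3296) theta=-41/1560 (≈-0.0263)
After 5 (propagate distance d=28): x=2797/1755 (≈1.5937) theta=-41/1560 (≈-0.0263)
After 6 (thin lens f=30): x=2797/1755 (≈1.5937) theta=-16723/210600 (≈-0.0794)
After 7 (propagate distance d=45 (to screen)): x=-27793/14040 (≈-1.9796) theta=-16723/210600 (≈-0.0794)
|theta_initial|=0.1000 |theta_final|=16723/210600 (≈0.0794) -> not increased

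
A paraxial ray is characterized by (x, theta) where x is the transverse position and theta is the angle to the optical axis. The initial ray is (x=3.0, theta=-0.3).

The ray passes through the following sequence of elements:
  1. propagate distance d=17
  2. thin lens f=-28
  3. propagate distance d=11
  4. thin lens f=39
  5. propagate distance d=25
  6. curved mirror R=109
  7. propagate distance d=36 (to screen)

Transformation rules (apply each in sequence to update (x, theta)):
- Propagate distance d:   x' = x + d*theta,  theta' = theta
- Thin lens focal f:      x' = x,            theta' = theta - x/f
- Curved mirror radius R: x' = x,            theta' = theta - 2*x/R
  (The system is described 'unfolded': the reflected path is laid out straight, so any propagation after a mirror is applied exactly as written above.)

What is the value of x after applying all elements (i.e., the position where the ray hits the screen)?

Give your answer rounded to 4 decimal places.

Initial: x=3.0000 theta=-0.3000
After 1 (propagate distance d=17): x=-2.1000 theta=-0.3000
After 2 (thin lens f=-28): x=-2.1000 theta=-0.3750
After 3 (propagate distance d=11): x=-6.2250 theta=-0.3750
After 4 (thin lens f=39): x=-6.2250 theta=-14/65 (≈-0.2154)
After 5 (propagate distance d=25): x=-6037/520 (≈-11.6096) theta=-14/65 (≈-0.2154)
After 6 (curved mirror R=109): x=-6037/520 (≈-11.6096) theta=-67/28340 (≈-0.0024)
After 7 (propagate distance d=36 (to screen)): x=-50989/4360 (≈-11.6947) theta=-67/28340 (≈-0.0024)
Rounded to 4 decimal places: x = -11.6947

Answer: -11.6947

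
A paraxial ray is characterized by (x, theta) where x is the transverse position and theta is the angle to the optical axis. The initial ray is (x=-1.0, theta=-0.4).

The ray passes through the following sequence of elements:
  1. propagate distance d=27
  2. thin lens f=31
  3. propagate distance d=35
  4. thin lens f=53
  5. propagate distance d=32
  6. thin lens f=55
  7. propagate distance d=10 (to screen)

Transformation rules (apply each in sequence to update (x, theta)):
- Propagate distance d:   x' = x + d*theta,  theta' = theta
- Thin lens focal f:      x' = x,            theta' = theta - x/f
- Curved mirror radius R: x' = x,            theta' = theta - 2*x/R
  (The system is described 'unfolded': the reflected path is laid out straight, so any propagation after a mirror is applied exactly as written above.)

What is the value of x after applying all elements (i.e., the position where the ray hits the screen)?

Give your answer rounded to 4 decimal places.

Answer: -2.3911

Derivation:
Initial: x=-1.0000 theta=-0.4000
After 1 (propagate distance d=27): x=-11.8000 theta=-0.4000
After 2 (thin lens f=31): x=-11.8000 theta=-3/155 (≈-0.0194)
After 3 (propagate distance d=35): x=-1934/155 (≈-12.4774) theta=-3/155 (≈-0.0194)
After 4 (thin lens f=53): x=-1934/155 (≈-12.4774) theta=355/1643 (≈0.2161)
After 5 (propagate distance d=32): x=-45702/8215 (≈-5.5632) theta=355/1643 (≈0.2161)
After 6 (thin lens f=55): x=-45702/8215 (≈-5.5632) theta=143327/451825 (≈0.3172)
After 7 (propagate distance d=10 (to screen)): x=-216068/90365 (≈-2.3911) theta=143327/451825 (≈0.3172)
Rounded to 4 decimal places: x = -2.3911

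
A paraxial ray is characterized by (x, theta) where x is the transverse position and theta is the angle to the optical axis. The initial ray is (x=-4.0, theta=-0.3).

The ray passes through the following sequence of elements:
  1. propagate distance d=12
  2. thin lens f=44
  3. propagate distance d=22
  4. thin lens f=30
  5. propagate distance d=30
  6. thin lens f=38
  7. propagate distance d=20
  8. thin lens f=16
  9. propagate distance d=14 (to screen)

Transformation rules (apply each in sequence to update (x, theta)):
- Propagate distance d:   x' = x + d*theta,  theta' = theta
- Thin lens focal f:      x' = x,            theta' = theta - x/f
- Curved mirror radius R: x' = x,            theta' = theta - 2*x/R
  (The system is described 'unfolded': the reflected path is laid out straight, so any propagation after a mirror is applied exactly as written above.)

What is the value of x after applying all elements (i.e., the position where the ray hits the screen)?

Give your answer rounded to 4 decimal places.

Initial: x=-4.0000 theta=-0.3000
After 1 (propagate distance d=12): x=-7.6000 theta=-0.3000
After 2 (thin lens f=44): x=-7.6000 theta=-7/55 (≈-0.1273)
After 3 (propagate distance d=22): x=-10.4000 theta=-7/55 (≈-0.1273)
After 4 (thin lens f=30): x=-10.4000 theta=181/825 (≈0.2194)
After 5 (propagate distance d=30): x=-42/11 (≈-3.8182) theta=181/825 (≈0.2194)
After 6 (thin lens f=38): x=-42/11 (≈-3.8182) theta=5014/15675 (≈0.3199)
After 7 (propagate distance d=20): x=8086/3135 (≈2.5793) theta=5014/15675 (≈0.3199)
After 8 (thin lens f=16): x=8086/3135 (≈2.5793) theta=19897/125400 (≈0.1587)
After 9 (propagate distance d=14 (to screen)): x=100333/20900 (≈4.8006) theta=19897/125400 (≈0.1587)
Rounded to 4 decimal places: x = 4.8006

Answer: 4.8006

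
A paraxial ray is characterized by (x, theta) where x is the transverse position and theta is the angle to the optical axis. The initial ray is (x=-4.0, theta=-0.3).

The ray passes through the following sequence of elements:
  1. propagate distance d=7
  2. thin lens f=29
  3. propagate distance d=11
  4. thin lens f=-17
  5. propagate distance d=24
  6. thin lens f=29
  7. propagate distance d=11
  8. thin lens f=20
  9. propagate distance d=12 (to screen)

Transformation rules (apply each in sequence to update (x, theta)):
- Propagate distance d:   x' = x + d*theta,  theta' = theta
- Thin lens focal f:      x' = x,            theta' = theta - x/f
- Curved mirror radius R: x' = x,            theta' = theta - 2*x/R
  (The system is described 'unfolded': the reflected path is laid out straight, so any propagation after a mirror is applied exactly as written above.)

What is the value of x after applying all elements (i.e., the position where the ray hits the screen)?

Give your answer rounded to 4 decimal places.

Initial: x=-4.0000 theta=-0.3000
After 1 (propagate distance d=7): x=-6.1000 theta=-0.3000
After 2 (thin lens f=29): x=-6.1000 theta=-13/145 (≈-0.0897)
After 3 (propagate distance d=11): x=-411/58 (≈-7.0862) theta=-13/145 (≈-0.0897)
After 4 (thin lens f=-17): x=-411/58 (≈-7.0862) theta=-2497/4930 (≈-0.5065)
After 5 (propagate distance d=24): x=-94863/4930 (≈-19.2420) theta=-2497/4930 (≈-0.5065)
After 6 (thin lens f=29): x=-94863/4930 (≈-19.2420) theta=2245/14297 (≈0.1570)
After 7 (propagate distance d=11): x=-2504077/142970 (≈-17.5147) theta=2245/14297 (≈0.1570)
After 8 (thin lens f=20): x=-2504077/142970 (≈-17.5147) theta=2953077/2859400 (≈1.0328)
After 9 (propagate distance d=12 (to screen)): x=-107681/21025 (≈-5.1216) theta=2953077/2859400 (≈1.0328)
Rounded to 4 decimal places: x = -5.1216

Answer: -5.1216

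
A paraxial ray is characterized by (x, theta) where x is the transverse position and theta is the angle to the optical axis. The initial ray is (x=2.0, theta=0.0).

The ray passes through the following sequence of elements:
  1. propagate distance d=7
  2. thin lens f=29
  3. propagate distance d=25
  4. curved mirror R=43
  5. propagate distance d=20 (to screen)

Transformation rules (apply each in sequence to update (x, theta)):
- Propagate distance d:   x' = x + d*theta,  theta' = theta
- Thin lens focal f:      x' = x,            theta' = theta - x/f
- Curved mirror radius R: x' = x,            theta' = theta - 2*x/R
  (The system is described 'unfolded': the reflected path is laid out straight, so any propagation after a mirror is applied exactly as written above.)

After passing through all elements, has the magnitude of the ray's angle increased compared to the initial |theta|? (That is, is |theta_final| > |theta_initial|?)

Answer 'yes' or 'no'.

Answer: yes

Derivation:
Initial: x=2.0000 theta=0.0000
After 1 (propagate distance d=7): x=2.0000 theta=0.0000
After 2 (thin lens f=29): x=2.0000 theta=-2/29 (≈-0.0690)
After 3 (propagate distance d=25): x=8/29 (≈0.2759) theta=-2/29 (≈-0.0690)
After 4 (curved mirror R=43): x=8/29 (≈0.2759) theta=-102/1247 (≈-0.0818)
After 5 (propagate distance d=20 (to screen)): x=-1696/1247 (≈-1.3601) theta=-102/1247 (≈-0.0818)
|theta_initial|=0.0000 |theta_final|=102/1247 (≈0.0818) -> increased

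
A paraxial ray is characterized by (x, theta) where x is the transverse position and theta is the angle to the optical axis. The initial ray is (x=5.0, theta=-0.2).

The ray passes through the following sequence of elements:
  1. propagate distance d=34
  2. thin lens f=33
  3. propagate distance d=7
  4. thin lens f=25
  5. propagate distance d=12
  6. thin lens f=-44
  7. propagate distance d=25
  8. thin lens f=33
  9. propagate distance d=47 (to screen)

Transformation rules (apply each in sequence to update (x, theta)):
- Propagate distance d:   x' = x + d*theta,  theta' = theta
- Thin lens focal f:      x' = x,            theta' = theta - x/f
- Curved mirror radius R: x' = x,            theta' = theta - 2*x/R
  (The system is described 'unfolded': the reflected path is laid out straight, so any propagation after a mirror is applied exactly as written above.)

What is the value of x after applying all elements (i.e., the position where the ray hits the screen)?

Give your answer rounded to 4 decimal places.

Answer: -2.4847

Derivation:
Initial: x=5.0000 theta=-0.2000
After 1 (propagate distance d=34): x=-1.8000 theta=-0.2000
After 2 (thin lens f=33): x=-1.8000 theta=-8/55 (≈-0.1455)
After 3 (propagate distance d=7): x=-31/11 (≈-2.8182) theta=-8/55 (≈-0.1455)
After 4 (thin lens f=25): x=-31/11 (≈-2.8182) theta=-9/275 (≈-0.0327)
After 5 (propagate distance d=12): x=-883/275 (≈-3.2109) theta=-9/275 (≈-0.0327)
After 6 (thin lens f=-44): x=-883/275 (≈-3.2109) theta=-1279/12100 (≈-0.1057)
After 7 (propagate distance d=25): x=-70827/12100 (≈-5.8535) theta=-1279/12100 (≈-0.1057)
After 8 (thin lens f=33): x=-70827/12100 (≈-5.8535) theta=477/6655 (≈0.0717)
After 9 (propagate distance d=47 (to screen)): x=-330717/133100 (≈-2.4847) theta=477/6655 (≈0.0717)
Rounded to 4 decimal places: x = -2.4847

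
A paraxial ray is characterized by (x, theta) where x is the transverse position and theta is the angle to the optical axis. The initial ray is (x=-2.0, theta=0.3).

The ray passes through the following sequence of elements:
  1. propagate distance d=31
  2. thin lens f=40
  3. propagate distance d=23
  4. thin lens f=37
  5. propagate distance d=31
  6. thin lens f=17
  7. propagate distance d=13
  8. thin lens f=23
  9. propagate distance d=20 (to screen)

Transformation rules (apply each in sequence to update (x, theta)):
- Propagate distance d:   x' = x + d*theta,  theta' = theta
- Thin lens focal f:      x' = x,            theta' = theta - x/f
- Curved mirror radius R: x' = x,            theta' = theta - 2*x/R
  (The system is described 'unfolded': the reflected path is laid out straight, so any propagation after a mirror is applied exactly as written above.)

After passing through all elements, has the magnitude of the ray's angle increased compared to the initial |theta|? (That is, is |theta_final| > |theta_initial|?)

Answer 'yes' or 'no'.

Initial: x=-2.0000 theta=0.3000
After 1 (propagate distance d=31): x=7.3000 theta=0.3000
After 2 (thin lens f=40): x=7.3000 theta=0.1175
After 3 (propagate distance d=23): x=10.0025 theta=0.1175
After 4 (thin lens f=37): x=10.0025 theta=-1131/7400 (≈-0.1528)
After 5 (propagate distance d=31): x=15583/2960 (≈5.2645) theta=-1131/7400 (≈-0.1528)
After 6 (thin lens f=17): x=15583/2960 (≈5.2645) theta=-116369/251600 (≈-0.4625)
After 7 (propagate distance d=13): x=-94121/125800 (≈-0.7482) theta=-116369/251600 (≈-0.4625)
After 8 (thin lens f=23): x=-94121/125800 (≈-0.7482) theta=-497649/1157360 (≈-0.4300)
After 9 (propagate distance d=20 (to screen)): x=-27047233/2893400 (≈-9.3479) theta=-497649/1157360 (≈-0.4300)
|theta_initial|=0.3000 |theta_final|=497649/1157360 (≈0.4300) -> increased

Answer: yes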